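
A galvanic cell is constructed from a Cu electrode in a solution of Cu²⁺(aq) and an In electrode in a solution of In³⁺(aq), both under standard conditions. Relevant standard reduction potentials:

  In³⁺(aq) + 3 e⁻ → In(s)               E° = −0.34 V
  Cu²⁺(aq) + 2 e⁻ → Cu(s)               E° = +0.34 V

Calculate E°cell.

The Cu²⁺/Cu couple has the higher E°, so Cu ion is reduced (cathode) and In is oxidized (anode).
E°cell = E°(cathode) − E°(anode) = +0.34 − (−0.34) = +0.68 V.

+0.68 V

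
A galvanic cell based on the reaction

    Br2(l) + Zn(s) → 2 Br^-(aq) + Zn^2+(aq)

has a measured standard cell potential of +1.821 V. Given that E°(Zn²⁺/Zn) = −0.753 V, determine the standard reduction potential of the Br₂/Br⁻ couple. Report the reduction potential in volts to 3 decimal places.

+1.068 V

In the reaction as written the Br₂/Br⁻ couple is reduced (cathode) and Zn²⁺/Zn is oxidized (anode), so E°cell = E°(Br₂/Br⁻) − E°(Zn²⁺/Zn).
E°(Br₂/Br⁻) = E°cell + E°(anode) = +1.821 + (−0.753) = +1.068 V.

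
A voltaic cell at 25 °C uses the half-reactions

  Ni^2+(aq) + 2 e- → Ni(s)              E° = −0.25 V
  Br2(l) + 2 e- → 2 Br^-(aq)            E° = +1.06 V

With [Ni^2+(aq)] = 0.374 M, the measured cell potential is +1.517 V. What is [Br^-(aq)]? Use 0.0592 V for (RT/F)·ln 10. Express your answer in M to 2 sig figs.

0.00052 M

With Br₂/Br⁻ at the cathode and Ni²⁺/Ni at the anode, E°cell = +1.06 − (−0.25) = +1.31 V (n = 2).
Since E = E° − (0.0592/n)·log Q, log Q = n(E° − E)/0.0592 = −6.993.
Balancing electrons gives Br2(l) + Ni(s) → 2 Br^-(aq) + Ni^2+(aq); thus Q = [Br^-(aq)]^2·[Ni^2+(aq)].
Solving for the unknown gives log [Br^-(aq)] = −3.283, so [Br^-(aq)] ≈ 0.00052 M.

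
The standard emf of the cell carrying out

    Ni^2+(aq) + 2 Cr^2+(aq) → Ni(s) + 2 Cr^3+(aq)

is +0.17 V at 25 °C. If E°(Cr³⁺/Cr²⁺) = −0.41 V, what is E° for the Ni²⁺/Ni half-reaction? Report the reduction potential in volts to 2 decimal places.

In the reaction as written the Ni²⁺/Ni couple is reduced (cathode) and Cr³⁺/Cr²⁺ is oxidized (anode), so E°cell = E°(Ni²⁺/Ni) − E°(Cr³⁺/Cr²⁺).
E°(Ni²⁺/Ni) = E°cell + E°(anode) = +0.17 + (−0.41) = −0.24 V.

−0.24 V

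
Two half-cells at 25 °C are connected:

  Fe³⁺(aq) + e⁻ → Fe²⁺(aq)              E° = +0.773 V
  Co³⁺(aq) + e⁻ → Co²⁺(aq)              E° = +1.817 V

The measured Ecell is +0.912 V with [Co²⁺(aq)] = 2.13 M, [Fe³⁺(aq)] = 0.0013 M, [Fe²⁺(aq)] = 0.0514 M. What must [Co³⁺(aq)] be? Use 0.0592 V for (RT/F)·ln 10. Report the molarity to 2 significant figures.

The Co³⁺/Co²⁺ couple has the larger reduction potential, so it is the cathode: E°cell = +1.817 − (+0.773) = +1.044 V and n = 1.
From the Nernst equation, log Q = n(E° − E)/0.0592 = 1·(+1.044 − (+0.912))/0.0592 = 2.230.
The balanced reaction is Co³⁺(aq) + Fe²⁺(aq) → Co²⁺(aq) + Fe³⁺(aq), so Q = ([Co²⁺(aq)]·[Fe³⁺(aq)]) / ([Co³⁺(aq)]·[Fe²⁺(aq)]).
Solving for the unknown gives log [Co³⁺(aq)] = −3.499, so [Co³⁺(aq)] ≈ 0.00032 M.

0.00032 M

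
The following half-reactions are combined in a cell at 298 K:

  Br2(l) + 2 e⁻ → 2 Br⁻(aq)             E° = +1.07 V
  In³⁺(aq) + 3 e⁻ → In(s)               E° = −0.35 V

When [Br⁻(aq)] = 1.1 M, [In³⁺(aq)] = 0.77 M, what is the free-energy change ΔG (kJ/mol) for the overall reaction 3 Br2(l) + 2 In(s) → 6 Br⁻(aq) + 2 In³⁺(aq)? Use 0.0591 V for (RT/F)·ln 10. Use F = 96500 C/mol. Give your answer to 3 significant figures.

−822 kJ/mol

E°cell = +1.07 − (−0.35) = +1.42 V; the balanced reaction transfers n = 6 electrons.
Here Q = [Br⁻(aq)]^6·[In³⁺(aq)]^2 = 1.05 (log Q = 0.021), giving E = +1.42 − (0.0591/6)·(0.021) = +1.4198 V.
Finally ΔG = −nFE = −(6)(96500 C/mol)(+1.4198 V) = −822 kJ/mol.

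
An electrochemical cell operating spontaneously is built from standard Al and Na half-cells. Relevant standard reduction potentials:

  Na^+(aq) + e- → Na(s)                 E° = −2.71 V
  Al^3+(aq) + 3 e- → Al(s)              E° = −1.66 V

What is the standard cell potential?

+1.05 V

The Al³⁺/Al couple has the higher E°, so Al ion is reduced (cathode) and Na is oxidized (anode).
E°cell = E°(cathode) − E°(anode) = −1.66 − (−2.71) = +1.05 V.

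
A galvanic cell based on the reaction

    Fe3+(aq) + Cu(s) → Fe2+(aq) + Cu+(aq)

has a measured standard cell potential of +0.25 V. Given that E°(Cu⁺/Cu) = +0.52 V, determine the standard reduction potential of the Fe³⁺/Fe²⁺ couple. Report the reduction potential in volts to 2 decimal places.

+0.77 V

In the reaction as written the Fe³⁺/Fe²⁺ couple is reduced (cathode) and Cu⁺/Cu is oxidized (anode), so E°cell = E°(Fe³⁺/Fe²⁺) − E°(Cu⁺/Cu).
E°(Fe³⁺/Fe²⁺) = E°cell + E°(anode) = +0.25 + (+0.52) = +0.77 V.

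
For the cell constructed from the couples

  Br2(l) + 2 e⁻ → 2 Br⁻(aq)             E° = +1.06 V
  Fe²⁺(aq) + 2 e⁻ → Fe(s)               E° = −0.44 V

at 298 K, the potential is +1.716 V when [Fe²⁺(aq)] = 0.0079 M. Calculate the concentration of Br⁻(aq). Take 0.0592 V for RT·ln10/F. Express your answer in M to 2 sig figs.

Br₂/Br⁻ is the cathode (higher E°); E°cell = +1.06 − (−0.44) = +1.50 V with n = 2.
Rearranging E = E° − (0.0592/n)·log Q gives log Q = 2(+1.50 − (+1.716))/0.0592 = −7.297.
For Br2(l) + Fe(s) → 2 Br⁻(aq) + Fe²⁺(aq), the reaction quotient is Q = [Br⁻(aq)]^2·[Fe²⁺(aq)].
Substituting the known concentrations and solving, log [Br⁻(aq)] = −2.597 and [Br⁻(aq)] = 0.0025 M.

0.0025 M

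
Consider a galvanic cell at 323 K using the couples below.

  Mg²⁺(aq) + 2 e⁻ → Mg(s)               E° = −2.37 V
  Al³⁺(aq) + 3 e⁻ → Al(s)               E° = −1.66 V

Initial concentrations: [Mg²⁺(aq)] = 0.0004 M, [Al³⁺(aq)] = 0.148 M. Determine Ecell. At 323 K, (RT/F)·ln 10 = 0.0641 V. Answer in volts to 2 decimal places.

Since E°(Al³⁺/Al) > E°(Mg²⁺/Mg), Al³⁺/Al serves as the cathode.
E°cell = E°cat − E°an = −1.66 − (−2.37) = +0.71 V; n = 6.
Balancing gives 2 Al³⁺(aq) + 3 Mg(s) → 2 Al(s) + 3 Mg²⁺(aq); hence Q = [Mg²⁺(aq)]^3 / [Al³⁺(aq)]^2 = 2.92×10^−9 (log Q = −8.534).
E = E° − (0.0641/n)·log Q = +0.71 − (0.0641/6)(−8.534) = +0.80 V.

+0.80 V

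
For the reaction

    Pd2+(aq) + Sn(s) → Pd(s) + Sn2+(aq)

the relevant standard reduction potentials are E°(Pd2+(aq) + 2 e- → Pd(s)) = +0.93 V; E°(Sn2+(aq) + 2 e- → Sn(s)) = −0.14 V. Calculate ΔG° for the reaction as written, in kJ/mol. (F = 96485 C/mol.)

In the reaction as written Pd2+(aq) is reduced, so the Pd²⁺/Pd couple is the cathode and Sn²⁺/Sn is the anode.
E°cell = +0.93 − (−0.14) = +1.07 V; balancing electrons gives n = 2.
ΔG° = −nFE°cell = −(2)(96485)(+1.07) J/mol = −206 kJ/mol.

−206 kJ/mol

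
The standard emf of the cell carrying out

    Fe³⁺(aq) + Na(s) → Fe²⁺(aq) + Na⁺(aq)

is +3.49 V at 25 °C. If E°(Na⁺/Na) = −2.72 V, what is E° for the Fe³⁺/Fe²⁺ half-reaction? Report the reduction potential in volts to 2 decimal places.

+0.77 V

In the reaction as written the Fe³⁺/Fe²⁺ couple is reduced (cathode) and Na⁺/Na is oxidized (anode), so E°cell = E°(Fe³⁺/Fe²⁺) − E°(Na⁺/Na).
E°(Fe³⁺/Fe²⁺) = E°cell + E°(anode) = +3.49 + (−2.72) = +0.77 V.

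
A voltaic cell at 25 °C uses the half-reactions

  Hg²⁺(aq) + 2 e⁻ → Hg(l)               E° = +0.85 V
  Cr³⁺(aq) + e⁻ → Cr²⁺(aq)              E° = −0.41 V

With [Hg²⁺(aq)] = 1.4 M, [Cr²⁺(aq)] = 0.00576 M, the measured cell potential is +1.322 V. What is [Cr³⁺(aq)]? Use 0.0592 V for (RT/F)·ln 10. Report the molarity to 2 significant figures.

Hg²⁺/Hg is the cathode (higher E°); E°cell = +0.85 − (−0.41) = +1.26 V with n = 2.
From the Nernst equation, log Q = n(E° − E)/0.0592 = 2·(+1.26 − (+1.322))/0.0592 = −2.095.
For Hg²⁺(aq) + 2 Cr²⁺(aq) → Hg(l) + 2 Cr³⁺(aq), the reaction quotient is Q = [Cr³⁺(aq)]^2 / ([Hg²⁺(aq)]·[Cr²⁺(aq)]^2).
Isolating [Cr³⁺(aq)] in Q = 10^{−2.095} yields log [Cr³⁺(aq)] = −3.214, i.e. 0.00061 M.

0.00061 M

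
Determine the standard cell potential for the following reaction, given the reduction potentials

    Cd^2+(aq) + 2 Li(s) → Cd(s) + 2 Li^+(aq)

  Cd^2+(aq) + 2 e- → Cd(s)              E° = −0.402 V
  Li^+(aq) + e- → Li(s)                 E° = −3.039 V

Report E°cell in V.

Cd^2+(aq) gains electrons, so the Cd²⁺/Cd couple is the cathode; the Li⁺/Li couple is the anode.
E°cell = E°(cathode) − E°(anode) = −0.402 − (−3.039) = +2.637 V.

+2.637 V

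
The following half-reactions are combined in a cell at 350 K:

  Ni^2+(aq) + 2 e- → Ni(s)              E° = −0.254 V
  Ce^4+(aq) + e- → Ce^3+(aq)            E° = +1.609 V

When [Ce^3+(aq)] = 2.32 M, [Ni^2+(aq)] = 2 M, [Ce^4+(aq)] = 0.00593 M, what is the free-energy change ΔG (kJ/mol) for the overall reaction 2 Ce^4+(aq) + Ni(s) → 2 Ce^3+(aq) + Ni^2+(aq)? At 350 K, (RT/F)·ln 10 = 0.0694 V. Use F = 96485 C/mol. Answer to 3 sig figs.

The standard cell potential is +1.609 − (−0.254) = +1.863 V, with n = 2 electrons in the balanced equation.
Q = ([Ce^3+(aq)]^2·[Ni^2+(aq)]) / [Ce^4+(aq)]^2 = 3.06×10^5, so log Q = 5.486 and E = +1.863 − (0.0694/2)(5.486) = +1.6726 V.
Then ΔG = −nFE = −2 × 96485 × +1.6726 J/mol = −323 kJ/mol.

−323 kJ/mol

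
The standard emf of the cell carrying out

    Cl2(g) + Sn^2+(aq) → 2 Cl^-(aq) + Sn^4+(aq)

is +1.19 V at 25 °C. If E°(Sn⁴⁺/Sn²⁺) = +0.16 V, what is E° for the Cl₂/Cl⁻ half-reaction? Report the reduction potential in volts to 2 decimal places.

+1.35 V

In the reaction as written the Cl₂/Cl⁻ couple is reduced (cathode) and Sn⁴⁺/Sn²⁺ is oxidized (anode), so E°cell = E°(Cl₂/Cl⁻) − E°(Sn⁴⁺/Sn²⁺).
E°(Cl₂/Cl⁻) = E°cell + E°(anode) = +1.19 + (+0.16) = +1.35 V.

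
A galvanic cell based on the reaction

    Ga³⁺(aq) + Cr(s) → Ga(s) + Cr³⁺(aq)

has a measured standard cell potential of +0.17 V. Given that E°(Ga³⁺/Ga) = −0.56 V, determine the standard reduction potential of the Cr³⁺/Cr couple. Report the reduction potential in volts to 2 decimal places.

In the reaction as written the Ga³⁺/Ga couple is reduced (cathode) and Cr³⁺/Cr is oxidized (anode), so E°cell = E°(Ga³⁺/Ga) − E°(Cr³⁺/Cr).
E°(Cr³⁺/Cr) = E°(cathode) − E°cell = −0.56 − (+0.17) = −0.73 V.

−0.73 V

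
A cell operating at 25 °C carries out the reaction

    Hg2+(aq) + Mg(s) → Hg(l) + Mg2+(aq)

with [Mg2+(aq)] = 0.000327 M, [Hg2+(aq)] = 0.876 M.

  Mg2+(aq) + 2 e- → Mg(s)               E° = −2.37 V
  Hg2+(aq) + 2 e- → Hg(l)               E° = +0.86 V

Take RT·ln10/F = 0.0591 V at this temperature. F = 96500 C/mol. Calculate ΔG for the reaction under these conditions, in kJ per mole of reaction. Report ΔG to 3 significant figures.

−643 kJ/mol

The standard cell potential is +0.86 − (−2.37) = +3.23 V, with n = 2 electrons in the balanced equation.
Q = [Mg2+(aq)] / [Hg2+(aq)] = 0.000373, so log Q = −3.428 and E = +3.23 − (0.0591/2)(−3.428) = +3.3313 V.
Then ΔG = −nFE = −2 × 96500 × +3.3313 J/mol = −643 kJ/mol.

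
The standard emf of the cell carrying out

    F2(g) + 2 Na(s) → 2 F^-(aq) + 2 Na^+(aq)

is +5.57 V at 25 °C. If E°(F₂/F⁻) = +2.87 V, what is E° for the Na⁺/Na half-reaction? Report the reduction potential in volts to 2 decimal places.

In the reaction as written the F₂/F⁻ couple is reduced (cathode) and Na⁺/Na is oxidized (anode), so E°cell = E°(F₂/F⁻) − E°(Na⁺/Na).
E°(Na⁺/Na) = E°(cathode) − E°cell = +2.87 − (+5.57) = −2.70 V.

−2.70 V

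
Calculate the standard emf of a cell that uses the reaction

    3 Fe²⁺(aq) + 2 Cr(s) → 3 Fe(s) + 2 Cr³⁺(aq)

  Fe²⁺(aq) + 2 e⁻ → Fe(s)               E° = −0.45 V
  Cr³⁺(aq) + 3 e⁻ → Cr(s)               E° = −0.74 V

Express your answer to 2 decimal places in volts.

Fe²⁺(aq) gains electrons, so the Fe²⁺/Fe couple is the cathode; the Cr³⁺/Cr couple is the anode.
E°cell = E°(cathode) − E°(anode) = −0.45 − (−0.74) = +0.29 V.

+0.29 V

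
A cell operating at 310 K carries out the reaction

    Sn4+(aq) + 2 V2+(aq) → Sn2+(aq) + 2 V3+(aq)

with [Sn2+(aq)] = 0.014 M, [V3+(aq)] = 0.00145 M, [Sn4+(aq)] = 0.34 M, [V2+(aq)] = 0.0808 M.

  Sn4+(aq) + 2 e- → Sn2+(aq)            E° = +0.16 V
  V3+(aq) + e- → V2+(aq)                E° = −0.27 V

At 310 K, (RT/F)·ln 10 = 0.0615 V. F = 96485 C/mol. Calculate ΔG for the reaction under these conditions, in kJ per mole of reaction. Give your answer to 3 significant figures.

−112 kJ/mol

With Sn⁴⁺/Sn²⁺ reduced at the cathode, E°cell = +0.16 − (−0.27) = +0.43 V and n = 2.
Q = ([Sn2+(aq)]·[V3+(aq)]^2) / ([Sn4+(aq)]·[V2+(aq)]^2) = 1.33×10^−5, so log Q = −4.877 and E = +0.43 − (0.0615/2)(−4.877) = +0.5800 V.
ΔG = −nFE = −(2)(96485)(+0.5800) J/mol = −112 kJ/mol.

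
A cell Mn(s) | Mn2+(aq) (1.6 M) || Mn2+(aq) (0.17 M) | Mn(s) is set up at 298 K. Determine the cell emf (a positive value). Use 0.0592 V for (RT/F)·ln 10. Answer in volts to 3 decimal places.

For a concentration cell E°cell = 0, since both electrodes use the same couple.
The compartment with the higher Mn2+(aq) concentration (1.6 M) acts as the cathode; ions are reduced there and produced at the dilute (0.17 M) anode.
With n = 2, Ecell = −(0.0592/2)·log([dilute]/[conc]) = −(0.0592/2)·log(0.17/1.6) = +0.029 V.

0.029 V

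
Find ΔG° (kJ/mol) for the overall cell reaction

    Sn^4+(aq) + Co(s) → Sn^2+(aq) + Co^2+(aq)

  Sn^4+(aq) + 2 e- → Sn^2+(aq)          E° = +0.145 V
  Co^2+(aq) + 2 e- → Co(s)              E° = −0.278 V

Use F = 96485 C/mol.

−81.6 kJ/mol

In the reaction as written Sn^4+(aq) is reduced, so the Sn⁴⁺/Sn²⁺ couple is the cathode and Co²⁺/Co is the anode.
E°cell = +0.145 − (−0.278) = +0.423 V; balancing electrons gives n = 2.
ΔG° = −nFE°cell = −(2)(96485)(+0.423) J/mol = −81.6 kJ/mol.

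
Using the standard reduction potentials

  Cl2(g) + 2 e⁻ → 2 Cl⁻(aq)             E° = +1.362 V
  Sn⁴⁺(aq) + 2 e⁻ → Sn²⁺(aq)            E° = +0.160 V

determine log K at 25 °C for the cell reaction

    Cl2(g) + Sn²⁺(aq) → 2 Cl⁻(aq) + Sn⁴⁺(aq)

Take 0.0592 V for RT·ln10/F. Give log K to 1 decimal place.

log K = 40.6

The Cl₂/Cl⁻ couple is reduced (cathode); E°cell = +1.362 − (+0.160) = +1.202 V with n = 2.
At equilibrium E = 0, so log K = nE°cell / 0.0592 = (2)(+1.202) / 0.0592 = 40.6.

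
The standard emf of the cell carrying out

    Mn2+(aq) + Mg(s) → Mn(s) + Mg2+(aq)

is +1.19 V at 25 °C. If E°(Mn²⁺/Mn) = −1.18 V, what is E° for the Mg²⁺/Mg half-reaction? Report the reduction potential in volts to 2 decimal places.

−2.37 V

In the reaction as written the Mn²⁺/Mn couple is reduced (cathode) and Mg²⁺/Mg is oxidized (anode), so E°cell = E°(Mn²⁺/Mn) − E°(Mg²⁺/Mg).
E°(Mg²⁺/Mg) = E°(cathode) − E°cell = −1.18 − (+1.19) = −2.37 V.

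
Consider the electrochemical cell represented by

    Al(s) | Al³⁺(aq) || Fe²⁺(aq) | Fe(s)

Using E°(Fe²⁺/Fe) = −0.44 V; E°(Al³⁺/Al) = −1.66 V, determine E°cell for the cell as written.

+1.22 V

By convention the left-hand electrode in cell notation is the anode (oxidation) and the right-hand electrode is the cathode (reduction).
E°cell = E°(right) − E°(left) = −0.44 − (−1.66) = +1.22 V.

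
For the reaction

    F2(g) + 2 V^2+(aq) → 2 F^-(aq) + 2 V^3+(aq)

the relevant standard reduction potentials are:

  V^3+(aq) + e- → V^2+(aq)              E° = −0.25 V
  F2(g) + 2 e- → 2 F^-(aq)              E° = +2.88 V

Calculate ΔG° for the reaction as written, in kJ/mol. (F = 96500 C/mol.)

−604 kJ/mol

In the reaction as written F2(g) is reduced, so the F₂/F⁻ couple is the cathode and V³⁺/V²⁺ is the anode.
E°cell = +2.88 − (−0.25) = +3.13 V; balancing electrons gives n = 2.
ΔG° = −nFE°cell = −(2)(96500)(+3.13) J/mol = −604 kJ/mol.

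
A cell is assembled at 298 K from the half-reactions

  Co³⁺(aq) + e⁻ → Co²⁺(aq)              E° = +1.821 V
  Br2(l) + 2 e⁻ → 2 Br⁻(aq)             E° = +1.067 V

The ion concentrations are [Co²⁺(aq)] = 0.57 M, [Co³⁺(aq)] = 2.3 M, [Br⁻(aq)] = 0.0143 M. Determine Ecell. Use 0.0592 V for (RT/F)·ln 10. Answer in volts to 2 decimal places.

The Co³⁺/Co²⁺ couple has the more positive E°, so it is the cathode; Br₂/Br⁻ is the anode.
E°cell = +1.821 − (+1.067) = +0.754 V, with n = 2 electrons transferred.
Balancing gives 2 Co³⁺(aq) + 2 Br⁻(aq) → 2 Co²⁺(aq) + Br2(l); hence Q = [Co²⁺(aq)]^2 / ([Co³⁺(aq)]^2·[Br⁻(aq)]^2) = 300 (log Q = 2.478).
Applying E = E° − (RT ln10/nF)·log Q gives +0.754 − (0.0592/2)(2.478) = +0.68 V.

+0.68 V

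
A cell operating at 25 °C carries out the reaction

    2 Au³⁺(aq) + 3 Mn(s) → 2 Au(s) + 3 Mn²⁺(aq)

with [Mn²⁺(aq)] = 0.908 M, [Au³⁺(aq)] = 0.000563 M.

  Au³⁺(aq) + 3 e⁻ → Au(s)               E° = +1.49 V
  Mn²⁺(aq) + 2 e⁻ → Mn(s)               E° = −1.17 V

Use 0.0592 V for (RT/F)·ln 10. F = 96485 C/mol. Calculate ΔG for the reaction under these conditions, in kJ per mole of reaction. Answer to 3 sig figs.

−1500 kJ/mol

E°cell = +1.49 − (−1.17) = +2.66 V; the balanced reaction transfers n = 6 electrons.
The reaction quotient is [Mn²⁺(aq)]^3 / [Au³⁺(aq)]^2 = 2.36×10^6; by Nernst, E = +2.66 − (0.0592/6)(6.373) = +2.5971 V.
ΔG = −nFE = −(6)(96485)(+2.5971) J/mol = −1500 kJ/mol.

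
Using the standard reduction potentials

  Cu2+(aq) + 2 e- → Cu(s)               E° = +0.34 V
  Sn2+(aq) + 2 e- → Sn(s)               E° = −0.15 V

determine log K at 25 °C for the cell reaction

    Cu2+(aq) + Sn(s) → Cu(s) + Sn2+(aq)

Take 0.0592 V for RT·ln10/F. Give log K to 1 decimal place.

The Cu²⁺/Cu couple is reduced (cathode); E°cell = +0.34 − (−0.15) = +0.49 V with n = 2.
At equilibrium E = 0, so log K = nE°cell / 0.0592 = (2)(+0.49) / 0.0592 = 16.6.

log K = 16.6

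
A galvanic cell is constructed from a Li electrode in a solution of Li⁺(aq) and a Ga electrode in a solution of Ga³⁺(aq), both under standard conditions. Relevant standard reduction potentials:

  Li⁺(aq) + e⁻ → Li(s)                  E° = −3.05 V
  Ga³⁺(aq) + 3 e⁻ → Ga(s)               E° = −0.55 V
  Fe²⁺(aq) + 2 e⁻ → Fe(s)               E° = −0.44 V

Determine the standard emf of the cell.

+2.50 V

The Ga³⁺/Ga couple has the higher E°, so Ga ion is reduced (cathode) and Li is oxidized (anode).
E°cell = E°(cathode) − E°(anode) = −0.55 − (−3.05) = +2.50 V.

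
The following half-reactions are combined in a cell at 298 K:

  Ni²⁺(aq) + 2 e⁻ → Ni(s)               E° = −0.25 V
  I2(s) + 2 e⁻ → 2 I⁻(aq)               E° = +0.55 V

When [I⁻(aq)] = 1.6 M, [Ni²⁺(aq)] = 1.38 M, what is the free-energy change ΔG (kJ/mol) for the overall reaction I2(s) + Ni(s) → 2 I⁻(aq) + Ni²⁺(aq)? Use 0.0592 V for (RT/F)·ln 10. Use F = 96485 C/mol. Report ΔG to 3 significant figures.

The standard cell potential is +0.55 − (−0.25) = +0.80 V, with n = 2 electrons in the balanced equation.
Q = [I⁻(aq)]^2·[Ni²⁺(aq)] = 3.53, so log Q = 0.548 and E = +0.80 − (0.0592/2)(0.548) = +0.7838 V.
Finally ΔG = −nFE = −(2)(96485 C/mol)(+0.7838 V) = −151 kJ/mol.

−151 kJ/mol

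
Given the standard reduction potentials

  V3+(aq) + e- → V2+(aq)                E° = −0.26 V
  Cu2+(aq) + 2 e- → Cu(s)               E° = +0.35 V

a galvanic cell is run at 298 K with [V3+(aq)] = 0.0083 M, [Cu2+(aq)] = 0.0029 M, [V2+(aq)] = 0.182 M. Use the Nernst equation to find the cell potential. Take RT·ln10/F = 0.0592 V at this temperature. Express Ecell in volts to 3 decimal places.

Since E°(Cu²⁺/Cu) > E°(V³⁺/V²⁺), Cu²⁺/Cu serves as the cathode.
The standard potential is +0.35 − (−0.26) = +0.61 V and the balanced reaction transfers n = 2 electrons.
Balancing gives Cu2+(aq) + 2 V2+(aq) → Cu(s) + 2 V3+(aq); hence Q = [V3+(aq)]^2 / ([Cu2+(aq)]·[V2+(aq)]^2) = 0.717 (log Q = −0.144).
Applying E = E° − (RT ln10/nF)·log Q gives +0.61 − (0.0592/2)(−0.144) = +0.614 V.

+0.614 V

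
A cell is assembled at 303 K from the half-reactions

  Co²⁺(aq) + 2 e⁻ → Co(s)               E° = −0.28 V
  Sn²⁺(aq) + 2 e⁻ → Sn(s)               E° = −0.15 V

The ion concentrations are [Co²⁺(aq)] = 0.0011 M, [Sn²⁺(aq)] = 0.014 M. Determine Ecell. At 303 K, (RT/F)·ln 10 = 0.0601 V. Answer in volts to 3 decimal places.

Sn²⁺/Sn is reduced (cathode, E° = −0.15 V) and Co²⁺/Co is oxidized (anode).
E°cell = −0.15 − (−0.28) = +0.13 V, with n = 2 electrons transferred.
The balanced reaction is Sn²⁺(aq) + Co(s) → Sn(s) + Co²⁺(aq), so Q = [Co²⁺(aq)] / [Sn²⁺(aq)] = 0.0786 and log Q = −1.105.
E = E° − (0.0601/n)·log Q = +0.13 − (0.0601/2)(−1.105) = +0.163 V.

+0.163 V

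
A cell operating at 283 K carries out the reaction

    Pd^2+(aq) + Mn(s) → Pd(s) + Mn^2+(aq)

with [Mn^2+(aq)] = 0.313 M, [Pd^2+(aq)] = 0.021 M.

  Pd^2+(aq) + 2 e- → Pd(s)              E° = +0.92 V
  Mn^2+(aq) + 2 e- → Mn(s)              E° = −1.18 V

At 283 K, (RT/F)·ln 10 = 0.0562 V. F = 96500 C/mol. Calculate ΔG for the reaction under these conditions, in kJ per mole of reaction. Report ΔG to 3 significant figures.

With Pd²⁺/Pd reduced at the cathode, E°cell = +0.92 − (−1.18) = +2.10 V and n = 2.
Q = [Mn^2+(aq)] / [Pd^2+(aq)] = 14.9, so log Q = 1.173 and E = +2.10 − (0.0562/2)(1.173) = +2.0670 V.
Then ΔG = −nFE = −2 × 96500 × +2.0670 J/mol = −399 kJ/mol.

−399 kJ/mol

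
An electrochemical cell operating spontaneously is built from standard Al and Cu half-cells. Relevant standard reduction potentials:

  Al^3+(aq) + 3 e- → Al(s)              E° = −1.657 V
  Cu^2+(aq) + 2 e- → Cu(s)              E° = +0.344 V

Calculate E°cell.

+2.001 V

The Cu²⁺/Cu couple has the higher E°, so Cu ion is reduced (cathode) and Al is oxidized (anode).
E°cell = E°(cathode) − E°(anode) = +0.344 − (−1.657) = +2.001 V.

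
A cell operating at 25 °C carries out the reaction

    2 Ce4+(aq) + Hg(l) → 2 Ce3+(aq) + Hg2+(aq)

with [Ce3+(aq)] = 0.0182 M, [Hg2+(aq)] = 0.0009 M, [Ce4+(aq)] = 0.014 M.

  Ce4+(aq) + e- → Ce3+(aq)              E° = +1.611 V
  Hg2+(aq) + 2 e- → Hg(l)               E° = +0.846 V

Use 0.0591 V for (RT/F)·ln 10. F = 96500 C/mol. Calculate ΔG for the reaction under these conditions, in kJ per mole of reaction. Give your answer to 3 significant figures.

−164 kJ/mol

E°cell = +1.611 − (+0.846) = +0.765 V; the balanced reaction transfers n = 2 electrons.
The reaction quotient is ([Ce3+(aq)]^2·[Hg2+(aq)]) / [Ce4+(aq)]^2 = 0.00152; by Nernst, E = +0.765 − (0.0591/2)(−2.818) = +0.8483 V.
Finally ΔG = −nFE = −(2)(96500 C/mol)(+0.8483 V) = −164 kJ/mol.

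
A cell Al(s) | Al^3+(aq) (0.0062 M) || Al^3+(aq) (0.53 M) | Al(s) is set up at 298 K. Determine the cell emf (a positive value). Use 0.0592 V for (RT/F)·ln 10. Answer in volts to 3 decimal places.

0.038 V

For a concentration cell E°cell = 0, since both electrodes use the same couple.
The compartment with the higher Al^3+(aq) concentration (0.53 M) acts as the cathode; ions are reduced there and produced at the dilute (0.0062 M) anode.
With n = 3, Ecell = −(0.0592/3)·log([dilute]/[conc]) = −(0.0592/3)·log(0.0062/0.53) = +0.038 V.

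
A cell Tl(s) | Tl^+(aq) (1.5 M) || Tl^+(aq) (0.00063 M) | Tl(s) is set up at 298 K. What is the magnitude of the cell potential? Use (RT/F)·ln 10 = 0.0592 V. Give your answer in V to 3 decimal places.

0.200 V

For a concentration cell E°cell = 0, since both electrodes use the same couple.
The compartment with the higher Tl^+(aq) concentration (1.5 M) acts as the cathode; ions are reduced there and produced at the dilute (0.00063 M) anode.
With n = 1, Ecell = −(0.0592/1)·log([dilute]/[conc]) = −(0.0592/1)·log(0.00063/1.5) = +0.200 V.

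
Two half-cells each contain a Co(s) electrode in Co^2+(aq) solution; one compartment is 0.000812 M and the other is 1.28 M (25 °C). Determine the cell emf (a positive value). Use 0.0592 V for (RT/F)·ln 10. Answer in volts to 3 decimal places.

0.095 V

For a concentration cell E°cell = 0, since both electrodes use the same couple.
The compartment with the higher Co^2+(aq) concentration (1.28 M) acts as the cathode; ions are reduced there and produced at the dilute (0.000812 M) anode.
With n = 2, Ecell = −(0.0592/2)·log([dilute]/[conc]) = −(0.0592/2)·log(0.000812/1.28) = +0.095 V.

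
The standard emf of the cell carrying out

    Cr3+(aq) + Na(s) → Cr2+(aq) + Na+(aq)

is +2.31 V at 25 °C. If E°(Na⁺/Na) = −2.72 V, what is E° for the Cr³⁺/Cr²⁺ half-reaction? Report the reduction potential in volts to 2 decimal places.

In the reaction as written the Cr³⁺/Cr²⁺ couple is reduced (cathode) and Na⁺/Na is oxidized (anode), so E°cell = E°(Cr³⁺/Cr²⁺) − E°(Na⁺/Na).
E°(Cr³⁺/Cr²⁺) = E°cell + E°(anode) = +2.31 + (−2.72) = −0.41 V.

−0.41 V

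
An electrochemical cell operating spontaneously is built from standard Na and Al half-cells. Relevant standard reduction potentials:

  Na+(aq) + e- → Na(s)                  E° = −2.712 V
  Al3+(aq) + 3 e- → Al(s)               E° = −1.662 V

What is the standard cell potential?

The Al³⁺/Al couple has the higher E°, so Al ion is reduced (cathode) and Na is oxidized (anode).
E°cell = E°(cathode) − E°(anode) = −1.662 − (−2.712) = +1.050 V.

+1.050 V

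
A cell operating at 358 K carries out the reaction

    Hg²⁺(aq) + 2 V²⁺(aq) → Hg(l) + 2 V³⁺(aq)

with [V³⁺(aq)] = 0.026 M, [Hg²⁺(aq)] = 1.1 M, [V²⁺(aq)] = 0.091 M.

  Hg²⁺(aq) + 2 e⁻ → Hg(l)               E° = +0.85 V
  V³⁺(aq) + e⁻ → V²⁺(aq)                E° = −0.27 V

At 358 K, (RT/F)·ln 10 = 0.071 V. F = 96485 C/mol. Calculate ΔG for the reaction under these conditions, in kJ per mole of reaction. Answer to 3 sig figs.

−224 kJ/mol

With Hg²⁺/Hg reduced at the cathode, E°cell = +0.85 − (−0.27) = +1.12 V and n = 2.
Q = [V³⁺(aq)]^2 / ([Hg²⁺(aq)]·[V²⁺(aq)]^2) = 0.0742, so log Q = −1.130 and E = +1.12 − (0.071/2)(−1.130) = +1.1601 V.
ΔG = −nFE = −(2)(96485)(+1.1601) J/mol = −224 kJ/mol.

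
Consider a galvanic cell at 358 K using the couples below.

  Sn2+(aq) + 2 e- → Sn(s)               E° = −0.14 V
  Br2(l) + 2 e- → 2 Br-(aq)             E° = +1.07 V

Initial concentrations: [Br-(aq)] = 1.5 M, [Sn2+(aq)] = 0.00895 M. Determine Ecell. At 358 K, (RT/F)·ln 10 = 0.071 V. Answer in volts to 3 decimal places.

Since E°(Br₂/Br⁻) > E°(Sn²⁺/Sn), Br₂/Br⁻ serves as the cathode.
E°cell = +1.07 − (−0.14) = +1.21 V, with n = 2 electrons transferred.
For the overall reaction Br2(l) + Sn(s) → 2 Br-(aq) + Sn2+(aq), Q = [Br-(aq)]^2·[Sn2+(aq)] = 0.0201, giving log Q = −1.696.
Applying E = E° − (RT ln10/nF)·log Q gives +1.21 − (0.071/2)(−1.696) = +1.270 V.

+1.270 V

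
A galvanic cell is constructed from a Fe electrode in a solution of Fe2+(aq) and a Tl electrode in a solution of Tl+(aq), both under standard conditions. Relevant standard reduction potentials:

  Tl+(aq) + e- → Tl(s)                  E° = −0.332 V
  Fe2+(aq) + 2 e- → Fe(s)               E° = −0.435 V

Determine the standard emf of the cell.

Of the two couples in this cell, the one with the more positive reduction potential is reduced at the cathode: here that is Tl⁺/Tl (−0.332 V); Fe²⁺/Fe (−0.435 V) is the anode.
E°cell = E°(cathode) − E°(anode) = −0.332 − (−0.435) = +0.103 V.

+0.103 V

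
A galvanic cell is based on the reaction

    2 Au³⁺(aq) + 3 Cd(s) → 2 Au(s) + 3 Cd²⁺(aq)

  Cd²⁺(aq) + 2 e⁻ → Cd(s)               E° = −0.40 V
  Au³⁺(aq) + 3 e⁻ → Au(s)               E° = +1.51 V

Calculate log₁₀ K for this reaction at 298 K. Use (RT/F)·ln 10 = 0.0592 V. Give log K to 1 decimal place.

log K = 193.6

The Au³⁺/Au couple is reduced (cathode); E°cell = +1.51 − (−0.40) = +1.91 V with n = 6.
At equilibrium E = 0, so log K = nE°cell / 0.0592 = (6)(+1.91) / 0.0592 = 193.6.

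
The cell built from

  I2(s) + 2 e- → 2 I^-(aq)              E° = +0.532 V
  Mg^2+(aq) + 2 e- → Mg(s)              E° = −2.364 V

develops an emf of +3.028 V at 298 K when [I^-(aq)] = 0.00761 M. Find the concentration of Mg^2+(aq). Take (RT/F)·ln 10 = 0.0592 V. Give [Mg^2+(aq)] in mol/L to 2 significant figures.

0.60 M

The I₂/I⁻ couple has the larger reduction potential, so it is the cathode: E°cell = +0.532 − (−2.364) = +2.896 V and n = 2.
Since E = E° − (0.0592/n)·log Q, log Q = n(E° − E)/0.0592 = −4.459.
The balanced reaction is I2(s) + Mg(s) → 2 I^-(aq) + Mg^2+(aq), so Q = [I^-(aq)]^2·[Mg^2+(aq)].
Solving for the unknown gives log [Mg^2+(aq)] = −0.222, so [Mg^2+(aq)] ≈ 0.60 M.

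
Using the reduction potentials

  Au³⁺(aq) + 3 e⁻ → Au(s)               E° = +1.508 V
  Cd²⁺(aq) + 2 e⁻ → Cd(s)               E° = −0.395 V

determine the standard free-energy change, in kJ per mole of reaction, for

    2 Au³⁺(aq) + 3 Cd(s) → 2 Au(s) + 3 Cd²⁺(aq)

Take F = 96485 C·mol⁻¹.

−1102 kJ/mol

In the reaction as written Au³⁺(aq) is reduced, so the Au³⁺/Au couple is the cathode and Cd²⁺/Cd is the anode.
E°cell = +1.508 − (−0.395) = +1.903 V; balancing electrons gives n = 6.
ΔG° = −nFE°cell = −(6)(96485)(+1.903) J/mol = −1102 kJ/mol.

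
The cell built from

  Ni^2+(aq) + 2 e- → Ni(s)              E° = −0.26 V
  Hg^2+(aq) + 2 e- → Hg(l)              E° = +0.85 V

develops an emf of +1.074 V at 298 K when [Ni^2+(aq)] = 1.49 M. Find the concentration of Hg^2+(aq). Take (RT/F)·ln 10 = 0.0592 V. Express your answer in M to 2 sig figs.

Hg²⁺/Hg is the cathode (higher E°); E°cell = +0.85 − (−0.26) = +1.11 V with n = 2.
From the Nernst equation, log Q = n(E° − E)/0.0592 = 2·(+1.11 − (+1.074))/0.0592 = 1.216.
The balanced reaction is Hg^2+(aq) + Ni(s) → Hg(l) + Ni^2+(aq), so Q = [Ni^2+(aq)] / [Hg^2+(aq)].
Solving for the unknown gives log [Hg^2+(aq)] = −1.043, so [Hg^2+(aq)] ≈ 0.091 M.

0.091 M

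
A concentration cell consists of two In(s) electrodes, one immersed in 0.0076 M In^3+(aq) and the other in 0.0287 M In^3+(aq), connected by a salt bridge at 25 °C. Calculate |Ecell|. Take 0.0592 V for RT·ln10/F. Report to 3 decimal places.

For a concentration cell E°cell = 0, since both electrodes use the same couple.
The compartment with the higher In^3+(aq) concentration (0.0287 M) acts as the cathode; ions are reduced there and produced at the dilute (0.0076 M) anode.
With n = 3, Ecell = −(0.0592/3)·log([dilute]/[conc]) = −(0.0592/3)·log(0.0076/0.0287) = +0.011 V.

0.011 V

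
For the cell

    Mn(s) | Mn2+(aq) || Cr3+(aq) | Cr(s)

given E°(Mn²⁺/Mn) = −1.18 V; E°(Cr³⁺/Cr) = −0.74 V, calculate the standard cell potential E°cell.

+0.44 V

By convention the left-hand electrode in cell notation is the anode (oxidation) and the right-hand electrode is the cathode (reduction).
E°cell = E°(right) − E°(left) = −0.74 − (−1.18) = +0.44 V.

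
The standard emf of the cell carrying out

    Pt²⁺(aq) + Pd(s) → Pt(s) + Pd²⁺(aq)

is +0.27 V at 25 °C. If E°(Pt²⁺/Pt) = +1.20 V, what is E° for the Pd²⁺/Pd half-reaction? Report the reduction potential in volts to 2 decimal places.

+0.93 V

In the reaction as written the Pt²⁺/Pt couple is reduced (cathode) and Pd²⁺/Pd is oxidized (anode), so E°cell = E°(Pt²⁺/Pt) − E°(Pd²⁺/Pd).
E°(Pd²⁺/Pd) = E°(cathode) − E°cell = +1.20 − (+0.27) = +0.93 V.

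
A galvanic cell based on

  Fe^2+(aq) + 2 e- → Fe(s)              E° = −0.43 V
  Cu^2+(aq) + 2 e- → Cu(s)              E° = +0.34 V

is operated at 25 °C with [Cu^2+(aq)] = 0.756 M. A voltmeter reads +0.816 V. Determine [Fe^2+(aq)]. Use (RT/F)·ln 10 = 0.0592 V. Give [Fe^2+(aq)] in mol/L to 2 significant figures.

Cu²⁺/Cu is the cathode (higher E°); E°cell = +0.34 − (−0.43) = +0.77 V with n = 2.
Rearranging E = E° − (0.0592/n)·log Q gives log Q = 2(+0.77 − (+0.816))/0.0592 = −1.554.
For Cu^2+(aq) + Fe(s) → Cu(s) + Fe^2+(aq), the reaction quotient is Q = [Fe^2+(aq)] / [Cu^2+(aq)].
Isolating [Fe^2+(aq)] in Q = 10^{−1.554} yields log [Fe^2+(aq)] = −1.675, i.e. 0.021 M.

0.021 M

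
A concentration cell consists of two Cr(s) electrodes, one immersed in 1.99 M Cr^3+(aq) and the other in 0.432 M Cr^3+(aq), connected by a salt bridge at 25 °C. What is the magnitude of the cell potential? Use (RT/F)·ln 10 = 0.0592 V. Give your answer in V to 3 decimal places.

0.013 V

For a concentration cell E°cell = 0, since both electrodes use the same couple.
The compartment with the higher Cr^3+(aq) concentration (1.99 M) acts as the cathode; ions are reduced there and produced at the dilute (0.432 M) anode.
With n = 3, Ecell = −(0.0592/3)·log([dilute]/[conc]) = −(0.0592/3)·log(0.432/1.99) = +0.013 V.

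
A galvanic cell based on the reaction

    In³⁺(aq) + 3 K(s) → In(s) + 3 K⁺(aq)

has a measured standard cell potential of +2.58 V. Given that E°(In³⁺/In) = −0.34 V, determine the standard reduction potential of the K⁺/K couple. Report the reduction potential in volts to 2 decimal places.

−2.92 V

In the reaction as written the In³⁺/In couple is reduced (cathode) and K⁺/K is oxidized (anode), so E°cell = E°(In³⁺/In) − E°(K⁺/K).
E°(K⁺/K) = E°(cathode) − E°cell = −0.34 − (+2.58) = −2.92 V.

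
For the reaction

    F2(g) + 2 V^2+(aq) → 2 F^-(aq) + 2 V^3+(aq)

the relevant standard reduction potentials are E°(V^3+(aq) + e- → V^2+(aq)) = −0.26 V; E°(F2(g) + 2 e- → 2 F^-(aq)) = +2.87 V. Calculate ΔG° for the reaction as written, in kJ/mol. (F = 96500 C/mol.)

−604 kJ/mol

In the reaction as written F2(g) is reduced, so the F₂/F⁻ couple is the cathode and V³⁺/V²⁺ is the anode.
E°cell = +2.87 − (−0.26) = +3.13 V; balancing electrons gives n = 2.
ΔG° = −nFE°cell = −(2)(96500)(+3.13) J/mol = −604 kJ/mol.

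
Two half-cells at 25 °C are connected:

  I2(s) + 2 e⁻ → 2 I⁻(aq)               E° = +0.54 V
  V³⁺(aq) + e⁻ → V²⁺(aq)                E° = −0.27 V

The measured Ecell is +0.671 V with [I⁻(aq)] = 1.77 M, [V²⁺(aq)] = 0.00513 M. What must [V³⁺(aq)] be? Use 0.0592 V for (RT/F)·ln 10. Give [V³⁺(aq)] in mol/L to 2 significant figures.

The I₂/I⁻ couple has the larger reduction potential, so it is the cathode: E°cell = +0.54 − (−0.27) = +0.81 V and n = 2.
From the Nernst equation, log Q = n(E° − E)/0.0592 = 2·(+0.81 − (+0.671))/0.0592 = 4.696.
The balanced reaction is I2(s) + 2 V²⁺(aq) → 2 I⁻(aq) + 2 V³⁺(aq), so Q = ([I⁻(aq)]^2·[V³⁺(aq)]^2) / [V²⁺(aq)]^2.
Solving for the unknown gives log [V³⁺(aq)] = −0.190, so [V³⁺(aq)] ≈ 0.65 M.

0.65 M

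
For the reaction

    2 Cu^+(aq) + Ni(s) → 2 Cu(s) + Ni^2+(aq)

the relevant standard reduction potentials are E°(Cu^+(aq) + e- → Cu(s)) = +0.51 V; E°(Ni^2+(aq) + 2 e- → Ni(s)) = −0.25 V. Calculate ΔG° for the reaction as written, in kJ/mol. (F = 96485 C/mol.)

In the reaction as written Cu^+(aq) is reduced, so the Cu⁺/Cu couple is the cathode and Ni²⁺/Ni is the anode.
E°cell = +0.51 − (−0.25) = +0.76 V; balancing electrons gives n = 2.
ΔG° = −nFE°cell = −(2)(96485)(+0.76) J/mol = −147 kJ/mol.

−147 kJ/mol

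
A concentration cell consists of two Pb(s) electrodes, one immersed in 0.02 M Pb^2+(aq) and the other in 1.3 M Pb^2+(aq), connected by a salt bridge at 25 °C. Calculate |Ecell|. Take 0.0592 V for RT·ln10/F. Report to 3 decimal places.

For a concentration cell E°cell = 0, since both electrodes use the same couple.
The compartment with the higher Pb^2+(aq) concentration (1.3 M) acts as the cathode; ions are reduced there and produced at the dilute (0.02 M) anode.
With n = 2, Ecell = −(0.0592/2)·log([dilute]/[conc]) = −(0.0592/2)·log(0.02/1.3) = +0.054 V.

0.054 V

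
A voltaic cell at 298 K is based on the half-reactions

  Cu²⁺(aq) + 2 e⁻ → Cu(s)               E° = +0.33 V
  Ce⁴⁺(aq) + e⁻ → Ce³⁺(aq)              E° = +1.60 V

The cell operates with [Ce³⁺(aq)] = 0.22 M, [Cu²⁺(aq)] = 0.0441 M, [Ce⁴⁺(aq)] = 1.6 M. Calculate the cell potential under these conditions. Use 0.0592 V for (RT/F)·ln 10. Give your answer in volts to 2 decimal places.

The Ce⁴⁺/Ce³⁺ couple has the more positive E°, so it is the cathode; Cu²⁺/Cu is the anode.
The standard potential is +1.60 − (+0.33) = +1.27 V and the balanced reaction transfers n = 2 electrons.
The balanced reaction is 2 Ce⁴⁺(aq) + Cu(s) → 2 Ce³⁺(aq) + Cu²⁺(aq), so Q = ([Ce³⁺(aq)]^2·[Cu²⁺(aq)]) / [Ce⁴⁺(aq)]^2 = 0.000834 and log Q = −3.079.
By the Nernst equation, E = +1.27 − (0.0592/2)·(−3.079) = +1.36 V.

+1.36 V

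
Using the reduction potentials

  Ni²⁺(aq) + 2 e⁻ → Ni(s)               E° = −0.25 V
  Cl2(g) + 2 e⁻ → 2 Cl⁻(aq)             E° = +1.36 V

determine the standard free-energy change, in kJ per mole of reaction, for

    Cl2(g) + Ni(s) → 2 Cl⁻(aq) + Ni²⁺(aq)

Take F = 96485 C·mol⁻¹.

In the reaction as written Cl2(g) is reduced, so the Cl₂/Cl⁻ couple is the cathode and Ni²⁺/Ni is the anode.
E°cell = +1.36 − (−0.25) = +1.61 V; balancing electrons gives n = 2.
ΔG° = −nFE°cell = −(2)(96485)(+1.61) J/mol = −311 kJ/mol.

−311 kJ/mol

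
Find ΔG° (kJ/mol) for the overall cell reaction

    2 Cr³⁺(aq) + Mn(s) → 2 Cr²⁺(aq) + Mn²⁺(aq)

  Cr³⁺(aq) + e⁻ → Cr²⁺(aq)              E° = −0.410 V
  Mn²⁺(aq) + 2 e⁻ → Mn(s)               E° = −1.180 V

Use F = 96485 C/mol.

−149 kJ/mol

In the reaction as written Cr³⁺(aq) is reduced, so the Cr³⁺/Cr²⁺ couple is the cathode and Mn²⁺/Mn is the anode.
E°cell = −0.410 − (−1.180) = +0.770 V; balancing electrons gives n = 2.
ΔG° = −nFE°cell = −(2)(96485)(+0.770) J/mol = −149 kJ/mol.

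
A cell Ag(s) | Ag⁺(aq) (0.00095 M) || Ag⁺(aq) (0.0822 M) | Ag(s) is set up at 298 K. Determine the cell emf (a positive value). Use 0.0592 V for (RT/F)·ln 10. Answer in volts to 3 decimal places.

For a concentration cell E°cell = 0, since both electrodes use the same couple.
The compartment with the higher Ag⁺(aq) concentration (0.0822 M) acts as the cathode; ions are reduced there and produced at the dilute (0.00095 M) anode.
With n = 1, Ecell = −(0.0592/1)·log([dilute]/[conc]) = −(0.0592/1)·log(0.00095/0.0822) = +0.115 V.

0.115 V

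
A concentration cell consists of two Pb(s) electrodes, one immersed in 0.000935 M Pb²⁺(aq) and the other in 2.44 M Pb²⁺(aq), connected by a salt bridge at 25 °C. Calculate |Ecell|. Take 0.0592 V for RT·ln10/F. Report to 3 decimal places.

For a concentration cell E°cell = 0, since both electrodes use the same couple.
The compartment with the higher Pb²⁺(aq) concentration (2.44 M) acts as the cathode; ions are reduced there and produced at the dilute (0.000935 M) anode.
With n = 2, Ecell = −(0.0592/2)·log([dilute]/[conc]) = −(0.0592/2)·log(0.000935/2.44) = +0.101 V.

0.101 V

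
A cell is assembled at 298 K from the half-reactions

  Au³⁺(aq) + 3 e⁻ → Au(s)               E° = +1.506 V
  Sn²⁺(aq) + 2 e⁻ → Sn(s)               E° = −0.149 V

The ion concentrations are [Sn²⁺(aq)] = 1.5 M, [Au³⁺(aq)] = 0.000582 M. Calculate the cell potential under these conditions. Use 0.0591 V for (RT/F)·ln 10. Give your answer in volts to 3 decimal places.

Since E°(Au³⁺/Au) > E°(Sn²⁺/Sn), Au³⁺/Au serves as the cathode.
The standard potential is +1.506 − (−0.149) = +1.655 V and the balanced reaction transfers n = 6 electrons.
The balanced reaction is 2 Au³⁺(aq) + 3 Sn(s) → 2 Au(s) + 3 Sn²⁺(aq), so Q = [Sn²⁺(aq)]^3 / [Au³⁺(aq)]^2 = 9.96×10^6 and log Q = 6.998.
E = E° − (0.0591/n)·log Q = +1.655 − (0.0591/6)(6.998) = +1.586 V.

+1.586 V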